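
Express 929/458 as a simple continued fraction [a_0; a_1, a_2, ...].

Run the Euclidean algorithm on 929 and 458; the successive quotients are the partial quotients a_0, a_1, ... (each step inverts the fractional part left over by the previous one):
  929 = 2*458 + 13, so a_0 = 2.
  458 = 35*13 + 3, so a_1 = 35.
  13 = 4*3 + 1, so a_2 = 4.
  3 = 3*1 + 0, so a_3 = 3.
The remainder reaches 0 after 4 divisions, so the expansion has 4 partial quotients, read off in order.

[2; 35, 4, 3]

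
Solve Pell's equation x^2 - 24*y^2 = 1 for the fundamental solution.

(x, y) = (5, 1)

First expand sqrt(24) as a continued fraction. With x_i = (sqrt(24) + m_i)/d_i and (m_0, d_0) = (0, 1): a_0 = floor(sqrt(24)) = 4, since 4^2 = 16 <= 24 < 25 = 5^2.
Iterate m_{i+1} = d_i*a_i - m_i, d_{i+1} = (24 - m_{i+1}^2)/d_i, a_{i+1} = floor((a_0 + m_{i+1})/d_{i+1}):
  m_1 = 1*4 - 0 = 4, d_1 = (24 - 4^2)/1 = 8/1 = 8, a_1 = floor((4 + 4)/8) = 1.
  m_2 = 8*1 - 4 = 4, d_2 = (24 - 4^2)/8 = 8/8 = 1, a_2 = floor((4 + 4)/1) = 8.
  m_3 = 1*8 - 4 = 4, d_3 = (24 - 4^2)/1 = 8/1 = 8: (m_3, d_3) = (m_1, d_1) = (4, 8), so from here the quotients repeat a_1, a_2; the period length is 2.
So sqrt(24) = [4; (1, 8)] with period length k = 2.
k is even, so the fundamental solution of x^2 - 24y^2 = 1 is (p_{k-1}, q_{k-1}) = (p_1, q_1); compute convergents through index 1.
Convergents (p_i = a_i*p_{i-1} + p_{i-2}, q_i = a_i*q_{i-1} + q_{i-2} with p_{-2}=0, p_{-1}=1, q_{-2}=1, q_{-1}=0):
  i=0: a_0=4, p_0 = 4*1 + 0 = 4, q_0 = 4*0 + 1 = 1.
  i=1: a_1=1, p_1 = 1*4 + 1 = 5, q_1 = 1*1 + 0 = 1.
Check: 5^2 - 24*1^2 = 25 - 24 = 1, so (x, y) = (5, 1) solves the equation, and by the theorem it is the least positive solution.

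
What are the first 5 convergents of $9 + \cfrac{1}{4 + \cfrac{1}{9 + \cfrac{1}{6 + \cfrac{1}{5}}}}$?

9/1, 37/4, 342/37, 2089/226, 10787/1167

Using the convergent recurrence p_i = a_i*p_{i-1} + p_{i-2}, q_i = a_i*q_{i-1} + q_{i-2} with p_{-2}=0, p_{-1}=1, q_{-2}=1, q_{-1}=0:
  i=0: a_0=9, p_0 = 9*1 + 0 = 9, q_0 = 9*0 + 1 = 1.
  i=1: a_1=4, p_1 = 4*9 + 1 = 37, q_1 = 4*1 + 0 = 4.
  i=2: a_2=9, p_2 = 9*37 + 9 = 342, q_2 = 9*4 + 1 = 37.
  i=3: a_3=6, p_3 = 6*342 + 37 = 2089, q_3 = 6*37 + 4 = 226.
  i=4: a_4=5, p_4 = 5*2089 + 342 = 10787, q_4 = 5*226 + 37 = 1167.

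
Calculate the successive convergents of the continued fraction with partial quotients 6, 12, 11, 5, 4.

6/1, 73/12, 809/133, 4118/677, 17281/2841

Using the convergent recurrence p_i = a_i*p_{i-1} + p_{i-2}, q_i = a_i*q_{i-1} + q_{i-2} with p_{-2}=0, p_{-1}=1, q_{-2}=1, q_{-1}=0:
  i=0: a_0=6, p_0 = 6*1 + 0 = 6, q_0 = 6*0 + 1 = 1.
  i=1: a_1=12, p_1 = 12*6 + 1 = 73, q_1 = 12*1 + 0 = 12.
  i=2: a_2=11, p_2 = 11*73 + 6 = 809, q_2 = 11*12 + 1 = 133.
  i=3: a_3=5, p_3 = 5*809 + 73 = 4118, q_3 = 5*133 + 12 = 677.
  i=4: a_4=4, p_4 = 4*4118 + 809 = 17281, q_4 = 4*677 + 133 = 2841.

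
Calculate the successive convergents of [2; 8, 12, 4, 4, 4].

2/1, 17/8, 206/97, 841/396, 3570/1681, 15121/7120

Using the convergent recurrence p_i = a_i*p_{i-1} + p_{i-2}, q_i = a_i*q_{i-1} + q_{i-2} with p_{-2}=0, p_{-1}=1, q_{-2}=1, q_{-1}=0:
  i=0: a_0=2, p_0 = 2*1 + 0 = 2, q_0 = 2*0 + 1 = 1.
  i=1: a_1=8, p_1 = 8*2 + 1 = 17, q_1 = 8*1 + 0 = 8.
  i=2: a_2=12, p_2 = 12*17 + 2 = 206, q_2 = 12*8 + 1 = 97.
  i=3: a_3=4, p_3 = 4*206 + 17 = 841, q_3 = 4*97 + 8 = 396.
  i=4: a_4=4, p_4 = 4*841 + 206 = 3570, q_4 = 4*396 + 97 = 1681.
  i=5: a_5=4, p_5 = 4*3570 + 841 = 15121, q_5 = 4*1681 + 396 = 7120.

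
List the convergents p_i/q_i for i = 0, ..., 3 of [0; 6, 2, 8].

0/1, 1/6, 2/13, 17/110

Using the convergent recurrence p_i = a_i*p_{i-1} + p_{i-2}, q_i = a_i*q_{i-1} + q_{i-2} with p_{-2}=0, p_{-1}=1, q_{-2}=1, q_{-1}=0:
  i=0: a_0=0, p_0 = 0*1 + 0 = 0, q_0 = 0*0 + 1 = 1.
  i=1: a_1=6, p_1 = 6*0 + 1 = 1, q_1 = 6*1 + 0 = 6.
  i=2: a_2=2, p_2 = 2*1 + 0 = 2, q_2 = 2*6 + 1 = 13.
  i=3: a_3=8, p_3 = 8*2 + 1 = 17, q_3 = 8*13 + 6 = 110.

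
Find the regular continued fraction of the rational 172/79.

[2; 5, 1, 1, 1, 4]

Run the Euclidean algorithm on 172 and 79; the successive quotients are the partial quotients a_0, a_1, ... (each step inverts the fractional part left over by the previous one):
  172 = 2*79 + 14, so a_0 = 2.
  79 = 5*14 + 9, so a_1 = 5.
  14 = 1*9 + 5, so a_2 = 1.
  9 = 1*5 + 4, so a_3 = 1.
  5 = 1*4 + 1, so a_4 = 1.
  4 = 4*1 + 0, so a_5 = 4.
The remainder reaches 0 after 6 divisions, so the expansion has 6 partial quotients, read off in order.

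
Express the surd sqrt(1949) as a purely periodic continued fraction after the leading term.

Write x_i = (sqrt(1949) + m_i)/d_i with (m_0, d_0) = (0, 1). a_0 = floor(sqrt(1949)) = 44, since 44^2 = 1936 <= 1949 < 2025 = 45^2.
Iterate m_{i+1} = d_i*a_i - m_i, d_{i+1} = (1949 - m_{i+1}^2)/d_i, a_{i+1} = floor((a_0 + m_{i+1})/d_{i+1}):
  m_1 = 1*44 - 0 = 44, d_1 = (1949 - 44^2)/1 = 13/1 = 13, a_1 = floor((44 + 44)/13) = 6.
  m_2 = 13*6 - 44 = 34, d_2 = (1949 - 34^2)/13 = 793/13 = 61, a_2 = floor((44 + 34)/61) = 1.
  m_3 = 61*1 - 34 = 27, d_3 = (1949 - 27^2)/61 = 1220/61 = 20, a_3 = floor((44 + 27)/20) = 3.
  m_4 = 20*3 - 27 = 33, d_4 = (1949 - 33^2)/20 = 860/20 = 43, a_4 = floor((44 + 33)/43) = 1.
  m_5 = 43*1 - 33 = 10, d_5 = (1949 - 10^2)/43 = 1849/43 = 43, a_5 = floor((44 + 10)/43) = 1.
  m_6 = 43*1 - 10 = 33, d_6 = (1949 - 33^2)/43 = 860/43 = 20, a_6 = floor((44 + 33)/20) = 3.
  m_7 = 20*3 - 33 = 27, d_7 = (1949 - 27^2)/20 = 1220/20 = 61, a_7 = floor((44 + 27)/61) = 1.
  m_8 = 61*1 - 27 = 34, d_8 = (1949 - 34^2)/61 = 793/61 = 13, a_8 = floor((44 + 34)/13) = 6.
  m_9 = 13*6 - 34 = 44, d_9 = (1949 - 44^2)/13 = 13/13 = 1, a_9 = floor((44 + 44)/1) = 88.
  m_10 = 1*88 - 44 = 44, d_10 = (1949 - 44^2)/1 = 13/1 = 13: (m_10, d_10) = (m_1, d_1) = (44, 13), so from here the quotients repeat a_1, ..., a_9; the period length is 9.
Hence the expansion of sqrt(1949) is a_0 = 44 followed by the repeating block 6, 1, 3, 1, 1, 3, 1, 6, 88 (period 9).

[44; (6, 1, 3, 1, 1, 3, 1, 6, 88)]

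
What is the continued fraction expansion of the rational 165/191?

Run the Euclidean algorithm on 165 and 191; the successive quotients are the partial quotients a_0, a_1, ... (each step inverts the fractional part left over by the previous one):
  165 = 0*191 + 165, so a_0 = 0.
  191 = 1*165 + 26, so a_1 = 1.
  165 = 6*26 + 9, so a_2 = 6.
  26 = 2*9 + 8, so a_3 = 2.
  9 = 1*8 + 1, so a_4 = 1.
  8 = 8*1 + 0, so a_5 = 8.
The remainder reaches 0 after 6 divisions, so the expansion has 6 partial quotients, read off in order.

[0; 1, 6, 2, 1, 8]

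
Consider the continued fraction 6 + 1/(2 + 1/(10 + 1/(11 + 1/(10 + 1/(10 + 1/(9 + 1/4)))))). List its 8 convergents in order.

Using the convergent recurrence p_i = a_i*p_{i-1} + p_{i-2}, q_i = a_i*q_{i-1} + q_{i-2} with p_{-2}=0, p_{-1}=1, q_{-2}=1, q_{-1}=0:
  i=0: a_0=6, p_0 = 6*1 + 0 = 6, q_0 = 6*0 + 1 = 1.
  i=1: a_1=2, p_1 = 2*6 + 1 = 13, q_1 = 2*1 + 0 = 2.
  i=2: a_2=10, p_2 = 10*13 + 6 = 136, q_2 = 10*2 + 1 = 21.
  i=3: a_3=11, p_3 = 11*136 + 13 = 1509, q_3 = 11*21 + 2 = 233.
  i=4: a_4=10, p_4 = 10*1509 + 136 = 15226, q_4 = 10*233 + 21 = 2351.
  i=5: a_5=10, p_5 = 10*15226 + 1509 = 153769, q_5 = 10*2351 + 233 = 23743.
  i=6: a_6=9, p_6 = 9*153769 + 15226 = 1399147, q_6 = 9*23743 + 2351 = 216038.
  i=7: a_7=4, p_7 = 4*1399147 + 153769 = 5750357, q_7 = 4*216038 + 23743 = 887895.

6/1, 13/2, 136/21, 1509/233, 15226/2351, 153769/23743, 1399147/216038, 5750357/887895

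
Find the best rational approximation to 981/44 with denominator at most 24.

Expand x = 981/44 as a continued fraction with the Euclidean algorithm:
  981 = 22*44 + 13, so a_0 = 22.
  44 = 3*13 + 5, so a_1 = 3.
  13 = 2*5 + 3, so a_2 = 2.
  5 = 1*3 + 2, so a_3 = 1.
  3 = 1*2 + 1, so a_4 = 1.
  2 = 2*1 + 0, so a_5 = 2.
so x = [22; 3, 2, 1, 1, 2].
Convergents (p_i = a_i*p_{i-1} + p_{i-2}, q_i = a_i*q_{i-1} + q_{i-2} with p_{-2}=0, p_{-1}=1, q_{-2}=1, q_{-1}=0), until the denominator exceeds 24:
  i=0: a_0=22, p_0 = 22*1 + 0 = 22, q_0 = 22*0 + 1 = 1.
  i=1: a_1=3, p_1 = 3*22 + 1 = 67, q_1 = 3*1 + 0 = 3.
  i=2: a_2=2, p_2 = 2*67 + 22 = 156, q_2 = 2*3 + 1 = 7.
  i=3: a_3=1, p_3 = 1*156 + 67 = 223, q_3 = 1*7 + 3 = 10.
  i=4: a_4=1, p_4 = 1*223 + 156 = 379, q_4 = 1*10 + 7 = 17.
  i=5: a_5=2, p_5 = 2*379 + 223 = 981, q_5 = 2*17 + 10 = 44.
q_5 = 44 > 24, so the last convergent with denominator <= 24 is p_4/q_4 = 379/17.
The closest fraction with denominator <= 24 is either p_4/q_4 or the intermediate fraction (k*p_4 + p_3)/(k*q_4 + q_3) with the largest k >= 1 whose denominator stays <= 24; these approach x as k grows, and every other convergent or intermediate fraction in range is farther away.
Largest k: floor((24 - q_3)/q_4) = floor((24 - 10)/17) = 0.
Since k = 0, no intermediate fraction beyond p_4/q_4 has denominator <= 24, so the convergent 379/17 is the closest (its error is |981*17 - 379*44|/(44*17) = 1/748).

379/17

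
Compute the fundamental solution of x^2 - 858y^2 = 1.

First expand sqrt(858) as a continued fraction. With x_i = (sqrt(858) + m_i)/d_i and (m_0, d_0) = (0, 1): a_0 = floor(sqrt(858)) = 29, since 29^2 = 841 <= 858 < 900 = 30^2.
Iterate m_{i+1} = d_i*a_i - m_i, d_{i+1} = (858 - m_{i+1}^2)/d_i, a_{i+1} = floor((a_0 + m_{i+1})/d_{i+1}):
  m_1 = 1*29 - 0 = 29, d_1 = (858 - 29^2)/1 = 17/1 = 17, a_1 = floor((29 + 29)/17) = 3.
  m_2 = 17*3 - 29 = 22, d_2 = (858 - 22^2)/17 = 374/17 = 22, a_2 = floor((29 + 22)/22) = 2.
  m_3 = 22*2 - 22 = 22, d_3 = (858 - 22^2)/22 = 374/22 = 17, a_3 = floor((29 + 22)/17) = 3.
  m_4 = 17*3 - 22 = 29, d_4 = (858 - 29^2)/17 = 17/17 = 1, a_4 = floor((29 + 29)/1) = 58.
  m_5 = 1*58 - 29 = 29, d_5 = (858 - 29^2)/1 = 17/1 = 17: (m_5, d_5) = (m_1, d_1) = (29, 17), so from here the quotients repeat a_1, ..., a_4; the period length is 4.
So sqrt(858) = [29; (3, 2, 3, 58)] with period length k = 4.
k is even, so the fundamental solution of x^2 - 858y^2 = 1 is (p_{k-1}, q_{k-1}) = (p_3, q_3); compute convergents through index 3.
Convergents (p_i = a_i*p_{i-1} + p_{i-2}, q_i = a_i*q_{i-1} + q_{i-2} with p_{-2}=0, p_{-1}=1, q_{-2}=1, q_{-1}=0):
  i=0: a_0=29, p_0 = 29*1 + 0 = 29, q_0 = 29*0 + 1 = 1.
  i=1: a_1=3, p_1 = 3*29 + 1 = 88, q_1 = 3*1 + 0 = 3.
  i=2: a_2=2, p_2 = 2*88 + 29 = 205, q_2 = 2*3 + 1 = 7.
  i=3: a_3=3, p_3 = 3*205 + 88 = 703, q_3 = 3*7 + 3 = 24.
Check: 703^2 - 858*24^2 = 494209 - 494208 = 1, so (x, y) = (703, 24) solves the equation, and by the theorem it is the least positive solution.

(x, y) = (703, 24)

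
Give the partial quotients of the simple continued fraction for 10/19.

Run the Euclidean algorithm on 10 and 19; the successive quotients are the partial quotients a_0, a_1, ... (each step inverts the fractional part left over by the previous one):
  10 = 0*19 + 10, so a_0 = 0.
  19 = 1*10 + 9, so a_1 = 1.
  10 = 1*9 + 1, so a_2 = 1.
  9 = 9*1 + 0, so a_3 = 9.
The remainder reaches 0 after 4 divisions, so the expansion has 4 partial quotients, read off in order.

[0; 1, 1, 9]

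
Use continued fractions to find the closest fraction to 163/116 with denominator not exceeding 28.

38/27

Expand x = 163/116 as a continued fraction with the Euclidean algorithm:
  163 = 1*116 + 47, so a_0 = 1.
  116 = 2*47 + 22, so a_1 = 2.
  47 = 2*22 + 3, so a_2 = 2.
  22 = 7*3 + 1, so a_3 = 7.
  3 = 3*1 + 0, so a_4 = 3.
so x = [1; 2, 2, 7, 3].
Convergents (p_i = a_i*p_{i-1} + p_{i-2}, q_i = a_i*q_{i-1} + q_{i-2} with p_{-2}=0, p_{-1}=1, q_{-2}=1, q_{-1}=0), until the denominator exceeds 28:
  i=0: a_0=1, p_0 = 1*1 + 0 = 1, q_0 = 1*0 + 1 = 1.
  i=1: a_1=2, p_1 = 2*1 + 1 = 3, q_1 = 2*1 + 0 = 2.
  i=2: a_2=2, p_2 = 2*3 + 1 = 7, q_2 = 2*2 + 1 = 5.
  i=3: a_3=7, p_3 = 7*7 + 3 = 52, q_3 = 7*5 + 2 = 37.
q_3 = 37 > 28, so the last convergent with denominator <= 28 is p_2/q_2 = 7/5.
The closest fraction with denominator <= 28 is either p_2/q_2 or the intermediate fraction (k*p_2 + p_1)/(k*q_2 + q_1) with the largest k >= 1 whose denominator stays <= 28; these approach x as k grows, and every other convergent or intermediate fraction in range is farther away.
Largest k: floor((28 - q_1)/q_2) = floor((28 - 2)/5) = 5.
That gives (5*7 + 3)/(5*5 + 2) = 38/27.
Compare the errors: |x - 7/5| = |163*5 - 7*116|/(116*5) = 3/580, and |x - 38/27| = |163*27 - 38*116|/(116*27) = 7/3132.
Cross-multiplying, 7*580 = 4060 < 9396 = 3*3132, so 7/3132 is smaller: the intermediate fraction 38/27 is closer to x than 7/5.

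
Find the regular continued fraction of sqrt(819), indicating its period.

Write x_i = (sqrt(819) + m_i)/d_i with (m_0, d_0) = (0, 1). a_0 = floor(sqrt(819)) = 28, since 28^2 = 784 <= 819 < 841 = 29^2.
Iterate m_{i+1} = d_i*a_i - m_i, d_{i+1} = (819 - m_{i+1}^2)/d_i, a_{i+1} = floor((a_0 + m_{i+1})/d_{i+1}):
  m_1 = 1*28 - 0 = 28, d_1 = (819 - 28^2)/1 = 35/1 = 35, a_1 = floor((28 + 28)/35) = 1.
  m_2 = 35*1 - 28 = 7, d_2 = (819 - 7^2)/35 = 770/35 = 22, a_2 = floor((28 + 7)/22) = 1.
  m_3 = 22*1 - 7 = 15, d_3 = (819 - 15^2)/22 = 594/22 = 27, a_3 = floor((28 + 15)/27) = 1.
  m_4 = 27*1 - 15 = 12, d_4 = (819 - 12^2)/27 = 675/27 = 25, a_4 = floor((28 + 12)/25) = 1.
  m_5 = 25*1 - 12 = 13, d_5 = (819 - 13^2)/25 = 650/25 = 26, a_5 = floor((28 + 13)/26) = 1.
  m_6 = 26*1 - 13 = 13, d_6 = (819 - 13^2)/26 = 650/26 = 25, a_6 = floor((28 + 13)/25) = 1.
  m_7 = 25*1 - 13 = 12, d_7 = (819 - 12^2)/25 = 675/25 = 27, a_7 = floor((28 + 12)/27) = 1.
  m_8 = 27*1 - 12 = 15, d_8 = (819 - 15^2)/27 = 594/27 = 22, a_8 = floor((28 + 15)/22) = 1.
  m_9 = 22*1 - 15 = 7, d_9 = (819 - 7^2)/22 = 770/22 = 35, a_9 = floor((28 + 7)/35) = 1.
  m_10 = 35*1 - 7 = 28, d_10 = (819 - 28^2)/35 = 35/35 = 1, a_10 = floor((28 + 28)/1) = 56.
  m_11 = 1*56 - 28 = 28, d_11 = (819 - 28^2)/1 = 35/1 = 35: (m_11, d_11) = (m_1, d_1) = (28, 35), so from here the quotients repeat a_1, ..., a_10; the period length is 10.
Hence the expansion of sqrt(819) is a_0 = 28 followed by the repeating block 1, 1, 1, 1, 1, 1, 1, 1, 1, 56 (period 10).

[28; (1, 1, 1, 1, 1, 1, 1, 1, 1, 56)]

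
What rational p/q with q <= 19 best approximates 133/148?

9/10

Expand x = 133/148 as a continued fraction with the Euclidean algorithm:
  133 = 0*148 + 133, so a_0 = 0.
  148 = 1*133 + 15, so a_1 = 1.
  133 = 8*15 + 13, so a_2 = 8.
  15 = 1*13 + 2, so a_3 = 1.
  13 = 6*2 + 1, so a_4 = 6.
  2 = 2*1 + 0, so a_5 = 2.
so x = [0; 1, 8, 1, 6, 2].
Convergents (p_i = a_i*p_{i-1} + p_{i-2}, q_i = a_i*q_{i-1} + q_{i-2} with p_{-2}=0, p_{-1}=1, q_{-2}=1, q_{-1}=0), until the denominator exceeds 19:
  i=0: a_0=0, p_0 = 0*1 + 0 = 0, q_0 = 0*0 + 1 = 1.
  i=1: a_1=1, p_1 = 1*0 + 1 = 1, q_1 = 1*1 + 0 = 1.
  i=2: a_2=8, p_2 = 8*1 + 0 = 8, q_2 = 8*1 + 1 = 9.
  i=3: a_3=1, p_3 = 1*8 + 1 = 9, q_3 = 1*9 + 1 = 10.
  i=4: a_4=6, p_4 = 6*9 + 8 = 62, q_4 = 6*10 + 9 = 69.
q_4 = 69 > 19, so the last convergent with denominator <= 19 is p_3/q_3 = 9/10.
The closest fraction with denominator <= 19 is either p_3/q_3 or the intermediate fraction (k*p_3 + p_2)/(k*q_3 + q_2) with the largest k >= 1 whose denominator stays <= 19; these approach x as k grows, and every other convergent or intermediate fraction in range is farther away.
Largest k: floor((19 - q_2)/q_3) = floor((19 - 9)/10) = 1.
That gives (1*9 + 8)/(1*10 + 9) = 17/19.
Compare the errors: |x - 9/10| = |133*10 - 9*148|/(148*10) = 2/1480, and |x - 17/19| = |133*19 - 17*148|/(148*19) = 11/2812.
Cross-multiplying, 2*2812 = 5624 < 16280 = 11*1480, so 2/1480 is smaller: the convergent 9/10 is closer to x than 17/19.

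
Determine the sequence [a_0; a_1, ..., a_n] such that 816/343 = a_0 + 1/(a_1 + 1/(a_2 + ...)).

[2; 2, 1, 1, 1, 3, 3, 1, 2]

Run the Euclidean algorithm on 816 and 343; the successive quotients are the partial quotients a_0, a_1, ... (each step inverts the fractional part left over by the previous one):
  816 = 2*343 + 130, so a_0 = 2.
  343 = 2*130 + 83, so a_1 = 2.
  130 = 1*83 + 47, so a_2 = 1.
  83 = 1*47 + 36, so a_3 = 1.
  47 = 1*36 + 11, so a_4 = 1.
  36 = 3*11 + 3, so a_5 = 3.
  11 = 3*3 + 2, so a_6 = 3.
  3 = 1*2 + 1, so a_7 = 1.
  2 = 2*1 + 0, so a_8 = 2.
The remainder reaches 0 after 9 divisions, so the expansion has 9 partial quotients, read off in order.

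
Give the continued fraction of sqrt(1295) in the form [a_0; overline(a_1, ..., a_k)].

Write x_i = (sqrt(1295) + m_i)/d_i with (m_0, d_0) = (0, 1). a_0 = floor(sqrt(1295)) = 35, since 35^2 = 1225 <= 1295 < 1296 = 36^2.
Iterate m_{i+1} = d_i*a_i - m_i, d_{i+1} = (1295 - m_{i+1}^2)/d_i, a_{i+1} = floor((a_0 + m_{i+1})/d_{i+1}):
  m_1 = 1*35 - 0 = 35, d_1 = (1295 - 35^2)/1 = 70/1 = 70, a_1 = floor((35 + 35)/70) = 1.
  m_2 = 70*1 - 35 = 35, d_2 = (1295 - 35^2)/70 = 70/70 = 1, a_2 = floor((35 + 35)/1) = 70.
  m_3 = 1*70 - 35 = 35, d_3 = (1295 - 35^2)/1 = 70/1 = 70: (m_3, d_3) = (m_1, d_1) = (35, 70), so from here the quotients repeat a_1, a_2; the period length is 2.
Hence the expansion of sqrt(1295) is a_0 = 35 followed by the repeating block 1, 70 (period 2).

[35; overline(1, 70)]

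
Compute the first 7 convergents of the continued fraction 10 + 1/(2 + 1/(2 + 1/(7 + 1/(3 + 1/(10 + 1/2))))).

10/1, 21/2, 52/5, 385/37, 1207/116, 12455/1197, 26117/2510

Using the convergent recurrence p_i = a_i*p_{i-1} + p_{i-2}, q_i = a_i*q_{i-1} + q_{i-2} with p_{-2}=0, p_{-1}=1, q_{-2}=1, q_{-1}=0:
  i=0: a_0=10, p_0 = 10*1 + 0 = 10, q_0 = 10*0 + 1 = 1.
  i=1: a_1=2, p_1 = 2*10 + 1 = 21, q_1 = 2*1 + 0 = 2.
  i=2: a_2=2, p_2 = 2*21 + 10 = 52, q_2 = 2*2 + 1 = 5.
  i=3: a_3=7, p_3 = 7*52 + 21 = 385, q_3 = 7*5 + 2 = 37.
  i=4: a_4=3, p_4 = 3*385 + 52 = 1207, q_4 = 3*37 + 5 = 116.
  i=5: a_5=10, p_5 = 10*1207 + 385 = 12455, q_5 = 10*116 + 37 = 1197.
  i=6: a_6=2, p_6 = 2*12455 + 1207 = 26117, q_6 = 2*1197 + 116 = 2510.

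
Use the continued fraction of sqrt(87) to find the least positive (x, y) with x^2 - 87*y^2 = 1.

(x, y) = (28, 3)

First expand sqrt(87) as a continued fraction. With x_i = (sqrt(87) + m_i)/d_i and (m_0, d_0) = (0, 1): a_0 = floor(sqrt(87)) = 9, since 9^2 = 81 <= 87 < 100 = 10^2.
Iterate m_{i+1} = d_i*a_i - m_i, d_{i+1} = (87 - m_{i+1}^2)/d_i, a_{i+1} = floor((a_0 + m_{i+1})/d_{i+1}):
  m_1 = 1*9 - 0 = 9, d_1 = (87 - 9^2)/1 = 6/1 = 6, a_1 = floor((9 + 9)/6) = 3.
  m_2 = 6*3 - 9 = 9, d_2 = (87 - 9^2)/6 = 6/6 = 1, a_2 = floor((9 + 9)/1) = 18.
  m_3 = 1*18 - 9 = 9, d_3 = (87 - 9^2)/1 = 6/1 = 6: (m_3, d_3) = (m_1, d_1) = (9, 6), so from here the quotients repeat a_1, a_2; the period length is 2.
So sqrt(87) = [9; (3, 18)] with period length k = 2.
k is even, so the fundamental solution of x^2 - 87y^2 = 1 is (p_{k-1}, q_{k-1}) = (p_1, q_1); compute convergents through index 1.
Convergents (p_i = a_i*p_{i-1} + p_{i-2}, q_i = a_i*q_{i-1} + q_{i-2} with p_{-2}=0, p_{-1}=1, q_{-2}=1, q_{-1}=0):
  i=0: a_0=9, p_0 = 9*1 + 0 = 9, q_0 = 9*0 + 1 = 1.
  i=1: a_1=3, p_1 = 3*9 + 1 = 28, q_1 = 3*1 + 0 = 3.
Check: 28^2 - 87*3^2 = 784 - 783 = 1, so (x, y) = (28, 3) solves the equation, and by the theorem it is the least positive solution.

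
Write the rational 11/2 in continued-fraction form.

Run the Euclidean algorithm on 11 and 2; the successive quotients are the partial quotients a_0, a_1, ... (each step inverts the fractional part left over by the previous one):
  11 = 5*2 + 1, so a_0 = 5.
  2 = 2*1 + 0, so a_1 = 2.
The remainder reaches 0 after 2 divisions, so the expansion has 2 partial quotients, read off in order.

[5; 2]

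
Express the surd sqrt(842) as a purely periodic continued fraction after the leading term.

[29; (58)]

Write x_i = (sqrt(842) + m_i)/d_i with (m_0, d_0) = (0, 1). a_0 = floor(sqrt(842)) = 29, since 29^2 = 841 <= 842 < 900 = 30^2.
Iterate m_{i+1} = d_i*a_i - m_i, d_{i+1} = (842 - m_{i+1}^2)/d_i, a_{i+1} = floor((a_0 + m_{i+1})/d_{i+1}):
  m_1 = 1*29 - 0 = 29, d_1 = (842 - 29^2)/1 = 1/1 = 1, a_1 = floor((29 + 29)/1) = 58.
  m_2 = 1*58 - 29 = 29, d_2 = (842 - 29^2)/1 = 1/1 = 1: (m_2, d_2) = (m_1, d_1) = (29, 1), so from here the quotient a_1 repeats; the period length is 1.
Hence the expansion of sqrt(842) is a_0 = 29 followed by the repeating block 58 (period 1).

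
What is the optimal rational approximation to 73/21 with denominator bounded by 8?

Expand x = 73/21 as a continued fraction with the Euclidean algorithm:
  73 = 3*21 + 10, so a_0 = 3.
  21 = 2*10 + 1, so a_1 = 2.
  10 = 10*1 + 0, so a_2 = 10.
so x = [3; 2, 10].
Convergents (p_i = a_i*p_{i-1} + p_{i-2}, q_i = a_i*q_{i-1} + q_{i-2} with p_{-2}=0, p_{-1}=1, q_{-2}=1, q_{-1}=0), until the denominator exceeds 8:
  i=0: a_0=3, p_0 = 3*1 + 0 = 3, q_0 = 3*0 + 1 = 1.
  i=1: a_1=2, p_1 = 2*3 + 1 = 7, q_1 = 2*1 + 0 = 2.
  i=2: a_2=10, p_2 = 10*7 + 3 = 73, q_2 = 10*2 + 1 = 21.
q_2 = 21 > 8, so the last convergent with denominator <= 8 is p_1/q_1 = 7/2.
The closest fraction with denominator <= 8 is either p_1/q_1 or the intermediate fraction (k*p_1 + p_0)/(k*q_1 + q_0) with the largest k >= 1 whose denominator stays <= 8; these approach x as k grows, and every other convergent or intermediate fraction in range is farther away.
Largest k: floor((8 - q_0)/q_1) = floor((8 - 1)/2) = 3.
That gives (3*7 + 3)/(3*2 + 1) = 24/7.
Compare the errors: |x - 7/2| = |73*2 - 7*21|/(21*2) = 1/42, and |x - 24/7| = |73*7 - 24*21|/(21*7) = 7/147.
Cross-multiplying, 1*147 = 147 < 294 = 7*42, so 1/42 is smaller: the convergent 7/2 is closer to x than 24/7.

7/2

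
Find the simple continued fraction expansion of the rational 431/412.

Run the Euclidean algorithm on 431 and 412; the successive quotients are the partial quotients a_0, a_1, ... (each step inverts the fractional part left over by the previous one):
  431 = 1*412 + 19, so a_0 = 1.
  412 = 21*19 + 13, so a_1 = 21.
  19 = 1*13 + 6, so a_2 = 1.
  13 = 2*6 + 1, so a_3 = 2.
  6 = 6*1 + 0, so a_4 = 6.
The remainder reaches 0 after 5 divisions, so the expansion has 5 partial quotients, read off in order.

[1; 21, 1, 2, 6]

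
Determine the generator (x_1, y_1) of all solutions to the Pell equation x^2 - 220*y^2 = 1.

First expand sqrt(220) as a continued fraction. With x_i = (sqrt(220) + m_i)/d_i and (m_0, d_0) = (0, 1): a_0 = floor(sqrt(220)) = 14, since 14^2 = 196 <= 220 < 225 = 15^2.
Iterate m_{i+1} = d_i*a_i - m_i, d_{i+1} = (220 - m_{i+1}^2)/d_i, a_{i+1} = floor((a_0 + m_{i+1})/d_{i+1}):
  m_1 = 1*14 - 0 = 14, d_1 = (220 - 14^2)/1 = 24/1 = 24, a_1 = floor((14 + 14)/24) = 1.
  m_2 = 24*1 - 14 = 10, d_2 = (220 - 10^2)/24 = 120/24 = 5, a_2 = floor((14 + 10)/5) = 4.
  m_3 = 5*4 - 10 = 10, d_3 = (220 - 10^2)/5 = 120/5 = 24, a_3 = floor((14 + 10)/24) = 1.
  m_4 = 24*1 - 10 = 14, d_4 = (220 - 14^2)/24 = 24/24 = 1, a_4 = floor((14 + 14)/1) = 28.
  m_5 = 1*28 - 14 = 14, d_5 = (220 - 14^2)/1 = 24/1 = 24: (m_5, d_5) = (m_1, d_1) = (14, 24), so from here the quotients repeat a_1, ..., a_4; the period length is 4.
So sqrt(220) = [14; (1, 4, 1, 28)] with period length k = 4.
k is even, so the fundamental solution of x^2 - 220y^2 = 1 is (p_{k-1}, q_{k-1}) = (p_3, q_3); compute convergents through index 3.
Convergents (p_i = a_i*p_{i-1} + p_{i-2}, q_i = a_i*q_{i-1} + q_{i-2} with p_{-2}=0, p_{-1}=1, q_{-2}=1, q_{-1}=0):
  i=0: a_0=14, p_0 = 14*1 + 0 = 14, q_0 = 14*0 + 1 = 1.
  i=1: a_1=1, p_1 = 1*14 + 1 = 15, q_1 = 1*1 + 0 = 1.
  i=2: a_2=4, p_2 = 4*15 + 14 = 74, q_2 = 4*1 + 1 = 5.
  i=3: a_3=1, p_3 = 1*74 + 15 = 89, q_3 = 1*5 + 1 = 6.
Check: 89^2 - 220*6^2 = 7921 - 7920 = 1, so (x, y) = (89, 6) solves the equation, and by the theorem it is the least positive solution.

(x, y) = (89, 6)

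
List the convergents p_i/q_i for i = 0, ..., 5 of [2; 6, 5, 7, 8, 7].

Using the convergent recurrence p_i = a_i*p_{i-1} + p_{i-2}, q_i = a_i*q_{i-1} + q_{i-2} with p_{-2}=0, p_{-1}=1, q_{-2}=1, q_{-1}=0:
  i=0: a_0=2, p_0 = 2*1 + 0 = 2, q_0 = 2*0 + 1 = 1.
  i=1: a_1=6, p_1 = 6*2 + 1 = 13, q_1 = 6*1 + 0 = 6.
  i=2: a_2=5, p_2 = 5*13 + 2 = 67, q_2 = 5*6 + 1 = 31.
  i=3: a_3=7, p_3 = 7*67 + 13 = 482, q_3 = 7*31 + 6 = 223.
  i=4: a_4=8, p_4 = 8*482 + 67 = 3923, q_4 = 8*223 + 31 = 1815.
  i=5: a_5=7, p_5 = 7*3923 + 482 = 27943, q_5 = 7*1815 + 223 = 12928.

2/1, 13/6, 67/31, 482/223, 3923/1815, 27943/12928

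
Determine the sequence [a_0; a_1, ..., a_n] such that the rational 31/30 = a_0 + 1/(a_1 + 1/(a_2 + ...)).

Run the Euclidean algorithm on 31 and 30; the successive quotients are the partial quotients a_0, a_1, ... (each step inverts the fractional part left over by the previous one):
  31 = 1*30 + 1, so a_0 = 1.
  30 = 30*1 + 0, so a_1 = 30.
The remainder reaches 0 after 2 divisions, so the expansion has 2 partial quotients, read off in order.

[1; 30]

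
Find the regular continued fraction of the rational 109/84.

Run the Euclidean algorithm on 109 and 84; the successive quotients are the partial quotients a_0, a_1, ... (each step inverts the fractional part left over by the previous one):
  109 = 1*84 + 25, so a_0 = 1.
  84 = 3*25 + 9, so a_1 = 3.
  25 = 2*9 + 7, so a_2 = 2.
  9 = 1*7 + 2, so a_3 = 1.
  7 = 3*2 + 1, so a_4 = 3.
  2 = 2*1 + 0, so a_5 = 2.
The remainder reaches 0 after 6 divisions, so the expansion has 6 partial quotients, read off in order.

[1; 3, 2, 1, 3, 2]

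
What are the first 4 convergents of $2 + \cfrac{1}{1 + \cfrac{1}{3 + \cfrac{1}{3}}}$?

2/1, 3/1, 11/4, 36/13

Using the convergent recurrence p_i = a_i*p_{i-1} + p_{i-2}, q_i = a_i*q_{i-1} + q_{i-2} with p_{-2}=0, p_{-1}=1, q_{-2}=1, q_{-1}=0:
  i=0: a_0=2, p_0 = 2*1 + 0 = 2, q_0 = 2*0 + 1 = 1.
  i=1: a_1=1, p_1 = 1*2 + 1 = 3, q_1 = 1*1 + 0 = 1.
  i=2: a_2=3, p_2 = 3*3 + 2 = 11, q_2 = 3*1 + 1 = 4.
  i=3: a_3=3, p_3 = 3*11 + 3 = 36, q_3 = 3*4 + 1 = 13.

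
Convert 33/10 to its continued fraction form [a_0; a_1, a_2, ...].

Run the Euclidean algorithm on 33 and 10; the successive quotients are the partial quotients a_0, a_1, ... (each step inverts the fractional part left over by the previous one):
  33 = 3*10 + 3, so a_0 = 3.
  10 = 3*3 + 1, so a_1 = 3.
  3 = 3*1 + 0, so a_2 = 3.
The remainder reaches 0 after 3 divisions, so the expansion has 3 partial quotients, read off in order.

[3; 3, 3]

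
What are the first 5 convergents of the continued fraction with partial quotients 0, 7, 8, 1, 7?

0/1, 1/7, 8/57, 9/64, 71/505

Using the convergent recurrence p_i = a_i*p_{i-1} + p_{i-2}, q_i = a_i*q_{i-1} + q_{i-2} with p_{-2}=0, p_{-1}=1, q_{-2}=1, q_{-1}=0:
  i=0: a_0=0, p_0 = 0*1 + 0 = 0, q_0 = 0*0 + 1 = 1.
  i=1: a_1=7, p_1 = 7*0 + 1 = 1, q_1 = 7*1 + 0 = 7.
  i=2: a_2=8, p_2 = 8*1 + 0 = 8, q_2 = 8*7 + 1 = 57.
  i=3: a_3=1, p_3 = 1*8 + 1 = 9, q_3 = 1*57 + 7 = 64.
  i=4: a_4=7, p_4 = 7*9 + 8 = 71, q_4 = 7*64 + 57 = 505.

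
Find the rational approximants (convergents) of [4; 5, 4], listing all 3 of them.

4/1, 21/5, 88/21

Using the convergent recurrence p_i = a_i*p_{i-1} + p_{i-2}, q_i = a_i*q_{i-1} + q_{i-2} with p_{-2}=0, p_{-1}=1, q_{-2}=1, q_{-1}=0:
  i=0: a_0=4, p_0 = 4*1 + 0 = 4, q_0 = 4*0 + 1 = 1.
  i=1: a_1=5, p_1 = 5*4 + 1 = 21, q_1 = 5*1 + 0 = 5.
  i=2: a_2=4, p_2 = 4*21 + 4 = 88, q_2 = 4*5 + 1 = 21.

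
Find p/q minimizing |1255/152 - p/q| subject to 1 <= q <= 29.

Expand x = 1255/152 as a continued fraction with the Euclidean algorithm:
  1255 = 8*152 + 39, so a_0 = 8.
  152 = 3*39 + 35, so a_1 = 3.
  39 = 1*35 + 4, so a_2 = 1.
  35 = 8*4 + 3, so a_3 = 8.
  4 = 1*3 + 1, so a_4 = 1.
  3 = 3*1 + 0, so a_5 = 3.
so x = [8; 3, 1, 8, 1, 3].
Convergents (p_i = a_i*p_{i-1} + p_{i-2}, q_i = a_i*q_{i-1} + q_{i-2} with p_{-2}=0, p_{-1}=1, q_{-2}=1, q_{-1}=0), until the denominator exceeds 29:
  i=0: a_0=8, p_0 = 8*1 + 0 = 8, q_0 = 8*0 + 1 = 1.
  i=1: a_1=3, p_1 = 3*8 + 1 = 25, q_1 = 3*1 + 0 = 3.
  i=2: a_2=1, p_2 = 1*25 + 8 = 33, q_2 = 1*3 + 1 = 4.
  i=3: a_3=8, p_3 = 8*33 + 25 = 289, q_3 = 8*4 + 3 = 35.
q_3 = 35 > 29, so the last convergent with denominator <= 29 is p_2/q_2 = 33/4.
The closest fraction with denominator <= 29 is either p_2/q_2 or the intermediate fraction (k*p_2 + p_1)/(k*q_2 + q_1) with the largest k >= 1 whose denominator stays <= 29; these approach x as k grows, and every other convergent or intermediate fraction in range is farther away.
Largest k: floor((29 - q_1)/q_2) = floor((29 - 3)/4) = 6.
That gives (6*33 + 25)/(6*4 + 3) = 223/27.
Compare the errors: |x - 33/4| = |1255*4 - 33*152|/(152*4) = 4/608, and |x - 223/27| = |1255*27 - 223*152|/(152*27) = 11/4104.
Cross-multiplying, 11*608 = 6688 < 16416 = 4*4104, so 11/4104 is smaller: the intermediate fraction 223/27 is closer to x than 33/4.

223/27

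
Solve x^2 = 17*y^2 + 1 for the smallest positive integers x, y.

First expand sqrt(17) as a continued fraction. With x_i = (sqrt(17) + m_i)/d_i and (m_0, d_0) = (0, 1): a_0 = floor(sqrt(17)) = 4, since 4^2 = 16 <= 17 < 25 = 5^2.
Iterate m_{i+1} = d_i*a_i - m_i, d_{i+1} = (17 - m_{i+1}^2)/d_i, a_{i+1} = floor((a_0 + m_{i+1})/d_{i+1}):
  m_1 = 1*4 - 0 = 4, d_1 = (17 - 4^2)/1 = 1/1 = 1, a_1 = floor((4 + 4)/1) = 8.
  m_2 = 1*8 - 4 = 4, d_2 = (17 - 4^2)/1 = 1/1 = 1: (m_2, d_2) = (m_1, d_1) = (4, 1), so from here the quotient a_1 repeats; the period length is 1.
So sqrt(17) = [4; (8)] with period length k = 1.
k is odd, so (p_{k-1}, q_{k-1}) only solves x^2 - 17y^2 = -1 and the fundamental solution of x^2 - 17y^2 = 1 is (p_{2k-1}, q_{2k-1}) = (p_1, q_1); compute convergents through index 1, running through the period twice.
Convergents (p_i = a_i*p_{i-1} + p_{i-2}, q_i = a_i*q_{i-1} + q_{i-2} with p_{-2}=0, p_{-1}=1, q_{-2}=1, q_{-1}=0):
  i=0: a_0=4, p_0 = 4*1 + 0 = 4, q_0 = 4*0 + 1 = 1.
  i=1: a_1=8, p_1 = 8*4 + 1 = 33, q_1 = 8*1 + 0 = 8.
Indeed p_0^2 - 17*q_0^2 = 16 - 17 = -1, not +1.
Check: 33^2 - 17*8^2 = 1089 - 1088 = 1, so (x, y) = (33, 8) solves the equation, and by the theorem it is the least positive solution.

(x, y) = (33, 8)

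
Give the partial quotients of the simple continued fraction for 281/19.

[14; 1, 3, 1, 3]

Run the Euclidean algorithm on 281 and 19; the successive quotients are the partial quotients a_0, a_1, ... (each step inverts the fractional part left over by the previous one):
  281 = 14*19 + 15, so a_0 = 14.
  19 = 1*15 + 4, so a_1 = 1.
  15 = 3*4 + 3, so a_2 = 3.
  4 = 1*3 + 1, so a_3 = 1.
  3 = 3*1 + 0, so a_4 = 3.
The remainder reaches 0 after 5 divisions, so the expansion has 5 partial quotients, read off in order.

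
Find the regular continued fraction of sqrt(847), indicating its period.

[29; (9, 1, 2, 6, 8, 6, 2, 1, 9, 58)]

Write x_i = (sqrt(847) + m_i)/d_i with (m_0, d_0) = (0, 1). a_0 = floor(sqrt(847)) = 29, since 29^2 = 841 <= 847 < 900 = 30^2.
Iterate m_{i+1} = d_i*a_i - m_i, d_{i+1} = (847 - m_{i+1}^2)/d_i, a_{i+1} = floor((a_0 + m_{i+1})/d_{i+1}):
  m_1 = 1*29 - 0 = 29, d_1 = (847 - 29^2)/1 = 6/1 = 6, a_1 = floor((29 + 29)/6) = 9.
  m_2 = 6*9 - 29 = 25, d_2 = (847 - 25^2)/6 = 222/6 = 37, a_2 = floor((29 + 25)/37) = 1.
  m_3 = 37*1 - 25 = 12, d_3 = (847 - 12^2)/37 = 703/37 = 19, a_3 = floor((29 + 12)/19) = 2.
  m_4 = 19*2 - 12 = 26, d_4 = (847 - 26^2)/19 = 171/19 = 9, a_4 = floor((29 + 26)/9) = 6.
  m_5 = 9*6 - 26 = 28, d_5 = (847 - 28^2)/9 = 63/9 = 7, a_5 = floor((29 + 28)/7) = 8.
  m_6 = 7*8 - 28 = 28, d_6 = (847 - 28^2)/7 = 63/7 = 9, a_6 = floor((29 + 28)/9) = 6.
  m_7 = 9*6 - 28 = 26, d_7 = (847 - 26^2)/9 = 171/9 = 19, a_7 = floor((29 + 26)/19) = 2.
  m_8 = 19*2 - 26 = 12, d_8 = (847 - 12^2)/19 = 703/19 = 37, a_8 = floor((29 + 12)/37) = 1.
  m_9 = 37*1 - 12 = 25, d_9 = (847 - 25^2)/37 = 222/37 = 6, a_9 = floor((29 + 25)/6) = 9.
  m_10 = 6*9 - 25 = 29, d_10 = (847 - 29^2)/6 = 6/6 = 1, a_10 = floor((29 + 29)/1) = 58.
  m_11 = 1*58 - 29 = 29, d_11 = (847 - 29^2)/1 = 6/1 = 6: (m_11, d_11) = (m_1, d_1) = (29, 6), so from here the quotients repeat a_1, ..., a_10; the period length is 10.
Hence the expansion of sqrt(847) is a_0 = 29 followed by the repeating block 9, 1, 2, 6, 8, 6, 2, 1, 9, 58 (period 10).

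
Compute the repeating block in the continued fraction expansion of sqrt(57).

Write x_i = (sqrt(57) + m_i)/d_i with (m_0, d_0) = (0, 1). a_0 = floor(sqrt(57)) = 7, since 7^2 = 49 <= 57 < 64 = 8^2.
Iterate m_{i+1} = d_i*a_i - m_i, d_{i+1} = (57 - m_{i+1}^2)/d_i, a_{i+1} = floor((a_0 + m_{i+1})/d_{i+1}):
  m_1 = 1*7 - 0 = 7, d_1 = (57 - 7^2)/1 = 8/1 = 8, a_1 = floor((7 + 7)/8) = 1.
  m_2 = 8*1 - 7 = 1, d_2 = (57 - 1^2)/8 = 56/8 = 7, a_2 = floor((7 + 1)/7) = 1.
  m_3 = 7*1 - 1 = 6, d_3 = (57 - 6^2)/7 = 21/7 = 3, a_3 = floor((7 + 6)/3) = 4.
  m_4 = 3*4 - 6 = 6, d_4 = (57 - 6^2)/3 = 21/3 = 7, a_4 = floor((7 + 6)/7) = 1.
  m_5 = 7*1 - 6 = 1, d_5 = (57 - 1^2)/7 = 56/7 = 8, a_5 = floor((7 + 1)/8) = 1.
  m_6 = 8*1 - 1 = 7, d_6 = (57 - 7^2)/8 = 8/8 = 1, a_6 = floor((7 + 7)/1) = 14.
  m_7 = 1*14 - 7 = 7, d_7 = (57 - 7^2)/1 = 8/1 = 8: (m_7, d_7) = (m_1, d_1) = (7, 8), so from here the quotients repeat a_1, ..., a_6; the period length is 6.
Hence the expansion of sqrt(57) is a_0 = 7 followed by the repeating block 1, 1, 4, 1, 1, 14 (period 6).

[7; (1, 1, 4, 1, 1, 14)]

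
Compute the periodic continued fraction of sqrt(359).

[18; (1, 17, 1, 36)]

Write x_i = (sqrt(359) + m_i)/d_i with (m_0, d_0) = (0, 1). a_0 = floor(sqrt(359)) = 18, since 18^2 = 324 <= 359 < 361 = 19^2.
Iterate m_{i+1} = d_i*a_i - m_i, d_{i+1} = (359 - m_{i+1}^2)/d_i, a_{i+1} = floor((a_0 + m_{i+1})/d_{i+1}):
  m_1 = 1*18 - 0 = 18, d_1 = (359 - 18^2)/1 = 35/1 = 35, a_1 = floor((18 + 18)/35) = 1.
  m_2 = 35*1 - 18 = 17, d_2 = (359 - 17^2)/35 = 70/35 = 2, a_2 = floor((18 + 17)/2) = 17.
  m_3 = 2*17 - 17 = 17, d_3 = (359 - 17^2)/2 = 70/2 = 35, a_3 = floor((18 + 17)/35) = 1.
  m_4 = 35*1 - 17 = 18, d_4 = (359 - 18^2)/35 = 35/35 = 1, a_4 = floor((18 + 18)/1) = 36.
  m_5 = 1*36 - 18 = 18, d_5 = (359 - 18^2)/1 = 35/1 = 35: (m_5, d_5) = (m_1, d_1) = (18, 35), so from here the quotients repeat a_1, ..., a_4; the period length is 4.
Hence the expansion of sqrt(359) is a_0 = 18 followed by the repeating block 1, 17, 1, 36 (period 4).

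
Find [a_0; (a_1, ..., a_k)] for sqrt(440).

Write x_i = (sqrt(440) + m_i)/d_i with (m_0, d_0) = (0, 1). a_0 = floor(sqrt(440)) = 20, since 20^2 = 400 <= 440 < 441 = 21^2.
Iterate m_{i+1} = d_i*a_i - m_i, d_{i+1} = (440 - m_{i+1}^2)/d_i, a_{i+1} = floor((a_0 + m_{i+1})/d_{i+1}):
  m_1 = 1*20 - 0 = 20, d_1 = (440 - 20^2)/1 = 40/1 = 40, a_1 = floor((20 + 20)/40) = 1.
  m_2 = 40*1 - 20 = 20, d_2 = (440 - 20^2)/40 = 40/40 = 1, a_2 = floor((20 + 20)/1) = 40.
  m_3 = 1*40 - 20 = 20, d_3 = (440 - 20^2)/1 = 40/1 = 40: (m_3, d_3) = (m_1, d_1) = (20, 40), so from here the quotients repeat a_1, a_2; the period length is 2.
Hence the expansion of sqrt(440) is a_0 = 20 followed by the repeating block 1, 40 (period 2).

[20; (1, 40)]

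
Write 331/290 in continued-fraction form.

Run the Euclidean algorithm on 331 and 290; the successive quotients are the partial quotients a_0, a_1, ... (each step inverts the fractional part left over by the previous one):
  331 = 1*290 + 41, so a_0 = 1.
  290 = 7*41 + 3, so a_1 = 7.
  41 = 13*3 + 2, so a_2 = 13.
  3 = 1*2 + 1, so a_3 = 1.
  2 = 2*1 + 0, so a_4 = 2.
The remainder reaches 0 after 5 divisions, so the expansion has 5 partial quotients, read off in order.

[1; 7, 13, 1, 2]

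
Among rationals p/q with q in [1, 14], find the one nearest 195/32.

Expand x = 195/32 as a continued fraction with the Euclidean algorithm:
  195 = 6*32 + 3, so a_0 = 6.
  32 = 10*3 + 2, so a_1 = 10.
  3 = 1*2 + 1, so a_2 = 1.
  2 = 2*1 + 0, so a_3 = 2.
so x = [6; 10, 1, 2].
Convergents (p_i = a_i*p_{i-1} + p_{i-2}, q_i = a_i*q_{i-1} + q_{i-2} with p_{-2}=0, p_{-1}=1, q_{-2}=1, q_{-1}=0), until the denominator exceeds 14:
  i=0: a_0=6, p_0 = 6*1 + 0 = 6, q_0 = 6*0 + 1 = 1.
  i=1: a_1=10, p_1 = 10*6 + 1 = 61, q_1 = 10*1 + 0 = 10.
  i=2: a_2=1, p_2 = 1*61 + 6 = 67, q_2 = 1*10 + 1 = 11.
  i=3: a_3=2, p_3 = 2*67 + 61 = 195, q_3 = 2*11 + 10 = 32.
q_3 = 32 > 14, so the last convergent with denominator <= 14 is p_2/q_2 = 67/11.
The closest fraction with denominator <= 14 is either p_2/q_2 or the intermediate fraction (k*p_2 + p_1)/(k*q_2 + q_1) with the largest k >= 1 whose denominator stays <= 14; these approach x as k grows, and every other convergent or intermediate fraction in range is farther away.
Largest k: floor((14 - q_1)/q_2) = floor((14 - 10)/11) = 0.
Since k = 0, no intermediate fraction beyond p_2/q_2 has denominator <= 14, so the convergent 67/11 is the closest (its error is |195*11 - 67*32|/(32*11) = 1/352).

67/11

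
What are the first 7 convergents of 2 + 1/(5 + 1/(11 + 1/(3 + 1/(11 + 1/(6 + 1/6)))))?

Using the convergent recurrence p_i = a_i*p_{i-1} + p_{i-2}, q_i = a_i*q_{i-1} + q_{i-2} with p_{-2}=0, p_{-1}=1, q_{-2}=1, q_{-1}=0:
  i=0: a_0=2, p_0 = 2*1 + 0 = 2, q_0 = 2*0 + 1 = 1.
  i=1: a_1=5, p_1 = 5*2 + 1 = 11, q_1 = 5*1 + 0 = 5.
  i=2: a_2=11, p_2 = 11*11 + 2 = 123, q_2 = 11*5 + 1 = 56.
  i=3: a_3=3, p_3 = 3*123 + 11 = 380, q_3 = 3*56 + 5 = 173.
  i=4: a_4=11, p_4 = 11*380 + 123 = 4303, q_4 = 11*173 + 56 = 1959.
  i=5: a_5=6, p_5 = 6*4303 + 380 = 26198, q_5 = 6*1959 + 173 = 11927.
  i=6: a_6=6, p_6 = 6*26198 + 4303 = 161491, q_6 = 6*11927 + 1959 = 73521.

2/1, 11/5, 123/56, 380/173, 4303/1959, 26198/11927, 161491/73521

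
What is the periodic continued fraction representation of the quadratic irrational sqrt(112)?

Write x_i = (sqrt(112) + m_i)/d_i with (m_0, d_0) = (0, 1). a_0 = floor(sqrt(112)) = 10, since 10^2 = 100 <= 112 < 121 = 11^2.
Iterate m_{i+1} = d_i*a_i - m_i, d_{i+1} = (112 - m_{i+1}^2)/d_i, a_{i+1} = floor((a_0 + m_{i+1})/d_{i+1}):
  m_1 = 1*10 - 0 = 10, d_1 = (112 - 10^2)/1 = 12/1 = 12, a_1 = floor((10 + 10)/12) = 1.
  m_2 = 12*1 - 10 = 2, d_2 = (112 - 2^2)/12 = 108/12 = 9, a_2 = floor((10 + 2)/9) = 1.
  m_3 = 9*1 - 2 = 7, d_3 = (112 - 7^2)/9 = 63/9 = 7, a_3 = floor((10 + 7)/7) = 2.
  m_4 = 7*2 - 7 = 7, d_4 = (112 - 7^2)/7 = 63/7 = 9, a_4 = floor((10 + 7)/9) = 1.
  m_5 = 9*1 - 7 = 2, d_5 = (112 - 2^2)/9 = 108/9 = 12, a_5 = floor((10 + 2)/12) = 1.
  m_6 = 12*1 - 2 = 10, d_6 = (112 - 10^2)/12 = 12/12 = 1, a_6 = floor((10 + 10)/1) = 20.
  m_7 = 1*20 - 10 = 10, d_7 = (112 - 10^2)/1 = 12/1 = 12: (m_7, d_7) = (m_1, d_1) = (10, 12), so from here the quotients repeat a_1, ..., a_6; the period length is 6.
Hence the expansion of sqrt(112) is a_0 = 10 followed by the repeating block 1, 1, 2, 1, 1, 20 (period 6).

[10; (1, 1, 2, 1, 1, 20)]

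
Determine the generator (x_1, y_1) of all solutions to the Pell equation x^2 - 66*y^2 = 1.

(x, y) = (65, 8)

First expand sqrt(66) as a continued fraction. With x_i = (sqrt(66) + m_i)/d_i and (m_0, d_0) = (0, 1): a_0 = floor(sqrt(66)) = 8, since 8^2 = 64 <= 66 < 81 = 9^2.
Iterate m_{i+1} = d_i*a_i - m_i, d_{i+1} = (66 - m_{i+1}^2)/d_i, a_{i+1} = floor((a_0 + m_{i+1})/d_{i+1}):
  m_1 = 1*8 - 0 = 8, d_1 = (66 - 8^2)/1 = 2/1 = 2, a_1 = floor((8 + 8)/2) = 8.
  m_2 = 2*8 - 8 = 8, d_2 = (66 - 8^2)/2 = 2/2 = 1, a_2 = floor((8 + 8)/1) = 16.
  m_3 = 1*16 - 8 = 8, d_3 = (66 - 8^2)/1 = 2/1 = 2: (m_3, d_3) = (m_1, d_1) = (8, 2), so from here the quotients repeat a_1, a_2; the period length is 2.
So sqrt(66) = [8; (8, 16)] with period length k = 2.
k is even, so the fundamental solution of x^2 - 66y^2 = 1 is (p_{k-1}, q_{k-1}) = (p_1, q_1); compute convergents through index 1.
Convergents (p_i = a_i*p_{i-1} + p_{i-2}, q_i = a_i*q_{i-1} + q_{i-2} with p_{-2}=0, p_{-1}=1, q_{-2}=1, q_{-1}=0):
  i=0: a_0=8, p_0 = 8*1 + 0 = 8, q_0 = 8*0 + 1 = 1.
  i=1: a_1=8, p_1 = 8*8 + 1 = 65, q_1 = 8*1 + 0 = 8.
Check: 65^2 - 66*8^2 = 4225 - 4224 = 1, so (x, y) = (65, 8) solves the equation, and by the theorem it is the least positive solution.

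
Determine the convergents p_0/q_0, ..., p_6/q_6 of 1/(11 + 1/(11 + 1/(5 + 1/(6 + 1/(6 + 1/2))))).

0/1, 1/11, 11/122, 56/621, 347/3848, 2138/23709, 4623/51266

Using the convergent recurrence p_i = a_i*p_{i-1} + p_{i-2}, q_i = a_i*q_{i-1} + q_{i-2} with p_{-2}=0, p_{-1}=1, q_{-2}=1, q_{-1}=0:
  i=0: a_0=0, p_0 = 0*1 + 0 = 0, q_0 = 0*0 + 1 = 1.
  i=1: a_1=11, p_1 = 11*0 + 1 = 1, q_1 = 11*1 + 0 = 11.
  i=2: a_2=11, p_2 = 11*1 + 0 = 11, q_2 = 11*11 + 1 = 122.
  i=3: a_3=5, p_3 = 5*11 + 1 = 56, q_3 = 5*122 + 11 = 621.
  i=4: a_4=6, p_4 = 6*56 + 11 = 347, q_4 = 6*621 + 122 = 3848.
  i=5: a_5=6, p_5 = 6*347 + 56 = 2138, q_5 = 6*3848 + 621 = 23709.
  i=6: a_6=2, p_6 = 2*2138 + 347 = 4623, q_6 = 2*23709 + 3848 = 51266.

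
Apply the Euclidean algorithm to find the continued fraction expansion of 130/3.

[43; 3]

Run the Euclidean algorithm on 130 and 3; the successive quotients are the partial quotients a_0, a_1, ... (each step inverts the fractional part left over by the previous one):
  130 = 43*3 + 1, so a_0 = 43.
  3 = 3*1 + 0, so a_1 = 3.
The remainder reaches 0 after 2 divisions, so the expansion has 2 partial quotients, read off in order.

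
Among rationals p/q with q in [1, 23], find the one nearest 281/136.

Expand x = 281/136 as a continued fraction with the Euclidean algorithm:
  281 = 2*136 + 9, so a_0 = 2.
  136 = 15*9 + 1, so a_1 = 15.
  9 = 9*1 + 0, so a_2 = 9.
so x = [2; 15, 9].
Convergents (p_i = a_i*p_{i-1} + p_{i-2}, q_i = a_i*q_{i-1} + q_{i-2} with p_{-2}=0, p_{-1}=1, q_{-2}=1, q_{-1}=0), until the denominator exceeds 23:
  i=0: a_0=2, p_0 = 2*1 + 0 = 2, q_0 = 2*0 + 1 = 1.
  i=1: a_1=15, p_1 = 15*2 + 1 = 31, q_1 = 15*1 + 0 = 15.
  i=2: a_2=9, p_2 = 9*31 + 2 = 281, q_2 = 9*15 + 1 = 136.
q_2 = 136 > 23, so the last convergent with denominator <= 23 is p_1/q_1 = 31/15.
The closest fraction with denominator <= 23 is either p_1/q_1 or the intermediate fraction (k*p_1 + p_0)/(k*q_1 + q_0) with the largest k >= 1 whose denominator stays <= 23; these approach x as k grows, and every other convergent or intermediate fraction in range is farther away.
Largest k: floor((23 - q_0)/q_1) = floor((23 - 1)/15) = 1.
That gives (1*31 + 2)/(1*15 + 1) = 33/16.
Compare the errors: |x - 31/15| = |281*15 - 31*136|/(136*15) = 1/2040, and |x - 33/16| = |281*16 - 33*136|/(136*16) = 8/2176.
Cross-multiplying, 1*2176 = 2176 < 16320 = 8*2040, so 1/2040 is smaller: the convergent 31/15 is closer to x than 33/16.

31/15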